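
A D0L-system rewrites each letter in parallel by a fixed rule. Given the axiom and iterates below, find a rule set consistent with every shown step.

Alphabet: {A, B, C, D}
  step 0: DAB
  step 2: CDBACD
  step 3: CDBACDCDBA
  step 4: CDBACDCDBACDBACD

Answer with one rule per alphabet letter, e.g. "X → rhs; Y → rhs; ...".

A->D, B->C, C->CD, D->BA

  step 3 ⇒ step 4: CDBACDCDBA ⇒ CD·BA·C·D·CD·BA·CD·BA·C·D
    A ↦ D
    B ↦ C
    C ↦ CD
    D ↦ BA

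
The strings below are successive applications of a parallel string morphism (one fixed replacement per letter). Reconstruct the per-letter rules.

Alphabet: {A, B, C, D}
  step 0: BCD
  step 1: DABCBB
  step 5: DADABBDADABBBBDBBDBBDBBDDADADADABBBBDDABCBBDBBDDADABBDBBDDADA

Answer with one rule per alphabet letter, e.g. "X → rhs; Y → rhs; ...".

  step 0 ⇒ step 1: BCD ⇒ DA·BC·BB
    B ↦ DA
    C ↦ BC
    D ↦ BB
    A ↦ D  (constrained at step 1)

A->D, B->DA, C->BC, D->BB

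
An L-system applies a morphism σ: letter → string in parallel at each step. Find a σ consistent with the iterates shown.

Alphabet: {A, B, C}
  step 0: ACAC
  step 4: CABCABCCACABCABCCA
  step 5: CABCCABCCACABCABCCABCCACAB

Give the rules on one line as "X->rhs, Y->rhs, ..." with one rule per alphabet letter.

  step 4 ⇒ step 5: CABCABCCACABCABCCA ⇒ CA·B·C·CA·B·C·CA·CA·B·CA·B·C·CA·B·C·CA·CA·B
    A ↦ B
    B ↦ C
    C ↦ CA

A->B, B->C, C->CA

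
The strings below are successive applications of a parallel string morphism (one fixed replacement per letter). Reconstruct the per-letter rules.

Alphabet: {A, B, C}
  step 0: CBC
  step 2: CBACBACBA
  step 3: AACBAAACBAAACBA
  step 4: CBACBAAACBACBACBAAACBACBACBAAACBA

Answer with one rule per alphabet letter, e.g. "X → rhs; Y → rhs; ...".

A->CBA, B->A, C->A

  step 3 ⇒ step 4: AACBAAACBAAACBA ⇒ CBA·CBA·A·A·CBA·CBA·CBA·A·A·CBA·CBA·CBA·A·A·CBA
    A ↦ CBA
    B ↦ A
    C ↦ A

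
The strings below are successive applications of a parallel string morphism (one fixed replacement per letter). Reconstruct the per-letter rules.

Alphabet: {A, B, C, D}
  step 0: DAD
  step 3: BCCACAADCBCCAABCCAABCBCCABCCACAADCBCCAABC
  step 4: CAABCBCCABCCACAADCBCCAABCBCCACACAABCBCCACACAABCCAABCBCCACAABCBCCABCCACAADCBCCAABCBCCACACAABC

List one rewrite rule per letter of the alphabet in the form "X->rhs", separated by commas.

A->CA, B->CAA, C->BC, D->ADC

  step 3 ⇒ step 4: BCCACAADCBCCAABCCAABCBCCABCCACAADCBCCAABC ⇒ CAA·BC·BC·CA·BC·CA·CA·ADC·BC·CAA·BC·BC·CA·CA·CAA·BC·BC·CA·CA·CAA·BC·CAA·BC·BC·CA·CAA·BC·BC·CA·BC·CA·CA·ADC·BC·CAA·BC·BC·CA·CA·CAA·BC
    A ↦ CA
    B ↦ CAA
    C ↦ BC
    D ↦ ADC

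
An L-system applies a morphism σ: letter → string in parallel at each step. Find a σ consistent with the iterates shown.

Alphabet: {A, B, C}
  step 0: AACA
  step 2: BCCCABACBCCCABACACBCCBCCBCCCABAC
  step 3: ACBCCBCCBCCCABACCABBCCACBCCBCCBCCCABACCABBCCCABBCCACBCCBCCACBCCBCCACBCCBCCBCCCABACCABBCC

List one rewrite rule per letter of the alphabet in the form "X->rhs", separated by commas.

A->CAB, B->AC, C->BCC

  step 2 ⇒ step 3: BCCCABACBCCCABACACBCCBCCBCCCABAC ⇒ AC·BCC·BCC·BCC·CAB·AC·CAB·BCC·AC·BCC·BCC·BCC·CAB·AC·CAB·BCC·CAB·BCC·AC·BCC·BCC·AC·BCC·BCC·AC·BCC·BCC·BCC·CAB·AC·CAB·BCC
    A ↦ CAB
    B ↦ AC
    C ↦ BCC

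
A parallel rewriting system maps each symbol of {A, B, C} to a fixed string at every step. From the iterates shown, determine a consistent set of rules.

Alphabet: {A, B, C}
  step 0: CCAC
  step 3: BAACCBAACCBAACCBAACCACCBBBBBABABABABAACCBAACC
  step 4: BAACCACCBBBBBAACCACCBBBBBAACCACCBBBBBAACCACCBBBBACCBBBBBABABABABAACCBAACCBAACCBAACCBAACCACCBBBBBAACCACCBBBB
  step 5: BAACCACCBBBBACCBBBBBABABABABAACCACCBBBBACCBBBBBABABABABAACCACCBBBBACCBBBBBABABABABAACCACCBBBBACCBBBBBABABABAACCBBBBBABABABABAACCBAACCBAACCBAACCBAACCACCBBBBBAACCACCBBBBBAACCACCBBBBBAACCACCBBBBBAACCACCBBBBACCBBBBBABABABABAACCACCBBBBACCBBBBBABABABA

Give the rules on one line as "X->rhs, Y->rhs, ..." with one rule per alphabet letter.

A->ACC, B->BA, C->BB

  step 4 ⇒ step 5: BAACCACCBBBBBAACCACCBBBBBAACCACCBBBBBAACCACCBBBBACCBBBBBABABABABAACCBAACCBAACCBAACCBAACCACCBBBBBAACCACCBBBB ⇒ BA·ACC·ACC·BB·BB·ACC·BB·BB·BA·BA·BA·BA·BA·ACC·ACC·BB·BB·ACC·BB·BB·BA·BA·BA·BA·BA·ACC·ACC·BB·BB·ACC·BB·BB·BA·BA·BA·BA·BA·ACC·ACC·BB·BB·ACC·BB·BB·BA·BA·BA·BA·ACC·BB·BB·BA·BA·BA·BA·BA·ACC·BA·ACC·BA·ACC·BA·ACC·BA·ACC·ACC·BB·BB·BA·ACC·ACC·BB·BB·BA·ACC·ACC·BB·BB·BA·ACC·ACC·BB·BB·BA·ACC·ACC·BB·BB·ACC·BB·BB·BA·BA·BA·BA·BA·ACC·ACC·BB·BB·ACC·BB·BB·BA·BA·BA·BA
    A ↦ ACC
    B ↦ BA
    C ↦ BB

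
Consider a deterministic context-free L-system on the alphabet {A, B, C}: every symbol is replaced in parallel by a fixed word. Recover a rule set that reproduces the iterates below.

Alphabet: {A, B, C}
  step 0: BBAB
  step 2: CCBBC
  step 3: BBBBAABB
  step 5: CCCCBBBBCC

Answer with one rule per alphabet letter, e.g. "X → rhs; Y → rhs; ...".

A->C, B->A, C->BB

  step 2 ⇒ step 3: CCBBC ⇒ BB·BB·A·A·BB
    B ↦ A
    C ↦ BB
    A ↦ C  (constrained at step 0)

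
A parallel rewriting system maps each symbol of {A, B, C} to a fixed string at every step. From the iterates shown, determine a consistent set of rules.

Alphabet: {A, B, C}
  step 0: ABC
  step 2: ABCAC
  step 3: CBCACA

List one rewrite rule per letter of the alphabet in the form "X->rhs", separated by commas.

A->C, B->BC, C->A

  step 2 ⇒ step 3: ABCAC ⇒ C·BC·A·C·A
    A ↦ C
    B ↦ BC
    C ↦ A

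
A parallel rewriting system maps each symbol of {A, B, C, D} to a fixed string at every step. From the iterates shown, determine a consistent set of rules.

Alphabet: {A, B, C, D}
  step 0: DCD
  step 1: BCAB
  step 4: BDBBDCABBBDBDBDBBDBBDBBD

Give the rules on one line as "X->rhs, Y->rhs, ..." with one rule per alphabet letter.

  step 0 ⇒ step 1: DCD ⇒ B·CA·B
    C ↦ CA
    D ↦ B
    A ↦ BB  (constrained at step 1)
    B ↦ BD  (constrained at step 1)

A->BB, B->BD, C->CA, D->B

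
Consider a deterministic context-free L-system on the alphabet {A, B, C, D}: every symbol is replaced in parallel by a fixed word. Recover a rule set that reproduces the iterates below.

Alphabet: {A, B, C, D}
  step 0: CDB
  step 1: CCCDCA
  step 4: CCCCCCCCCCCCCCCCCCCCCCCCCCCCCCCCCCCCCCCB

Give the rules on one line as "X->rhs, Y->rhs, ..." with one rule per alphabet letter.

A->B, B->DCA, C->CC, D->C

  step 0 ⇒ step 1: CDB ⇒ CC·C·DCA
    B ↦ DCA
    C ↦ CC
    D ↦ C
    A ↦ B  (constrained at step 1)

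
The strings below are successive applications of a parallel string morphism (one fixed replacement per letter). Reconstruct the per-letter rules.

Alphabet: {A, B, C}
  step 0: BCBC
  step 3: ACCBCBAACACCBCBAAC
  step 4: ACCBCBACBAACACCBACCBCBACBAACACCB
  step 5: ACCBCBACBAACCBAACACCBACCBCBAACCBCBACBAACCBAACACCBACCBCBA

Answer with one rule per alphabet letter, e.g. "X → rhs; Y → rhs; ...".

A->AC, B->A, C->CB

  step 4 ⇒ step 5: ACCBCBACBAACACCBACCBCBACBAACACCB ⇒ AC·CB·CB·A·CB·A·AC·CB·A·AC·AC·CB·AC·CB·CB·A·AC·CB·CB·A·CB·A·AC·CB·A·AC·AC·CB·AC·CB·CB·A
    A ↦ AC
    B ↦ A
    C ↦ CB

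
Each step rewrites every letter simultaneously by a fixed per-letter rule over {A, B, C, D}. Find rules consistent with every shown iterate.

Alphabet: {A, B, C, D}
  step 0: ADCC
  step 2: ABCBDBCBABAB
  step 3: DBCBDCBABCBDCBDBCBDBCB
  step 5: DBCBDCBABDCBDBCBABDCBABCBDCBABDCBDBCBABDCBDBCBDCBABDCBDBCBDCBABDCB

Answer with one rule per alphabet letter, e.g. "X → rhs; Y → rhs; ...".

  step 2 ⇒ step 3: ABCBDBCBABAB ⇒ DB·CB·D·CB·AB·CB·D·CB·DB·CB·DB·CB
    A ↦ DB
    B ↦ CB
    C ↦ D
    D ↦ AB

A->DB, B->CB, C->D, D->AB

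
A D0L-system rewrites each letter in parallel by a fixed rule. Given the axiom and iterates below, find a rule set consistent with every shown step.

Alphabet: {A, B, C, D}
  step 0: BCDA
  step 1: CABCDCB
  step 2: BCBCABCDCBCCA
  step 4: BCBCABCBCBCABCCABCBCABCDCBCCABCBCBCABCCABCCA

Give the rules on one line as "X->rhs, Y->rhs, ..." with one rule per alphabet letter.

A->B, B->CA, C->BC, D->DC

  step 1 ⇒ step 2: CABCDCB ⇒ BC·B·CA·BC·DC·BC·CA
    A ↦ B
    B ↦ CA
    C ↦ BC
    D ↦ DC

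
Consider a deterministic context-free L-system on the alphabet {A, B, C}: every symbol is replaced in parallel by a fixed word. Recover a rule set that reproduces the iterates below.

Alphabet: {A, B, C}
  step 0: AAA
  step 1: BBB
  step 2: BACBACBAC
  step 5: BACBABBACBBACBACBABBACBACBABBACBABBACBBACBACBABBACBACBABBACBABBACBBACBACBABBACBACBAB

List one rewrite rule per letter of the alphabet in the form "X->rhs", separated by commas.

A->B, B->BAC, C->AB

  step 1 ⇒ step 2: BBB ⇒ BAC·BAC·BAC
    B ↦ BAC
  step 0 ⇒ step 1: AAA ⇒ B·B·B
    A ↦ B
    C ↦ AB  (constrained at step 2)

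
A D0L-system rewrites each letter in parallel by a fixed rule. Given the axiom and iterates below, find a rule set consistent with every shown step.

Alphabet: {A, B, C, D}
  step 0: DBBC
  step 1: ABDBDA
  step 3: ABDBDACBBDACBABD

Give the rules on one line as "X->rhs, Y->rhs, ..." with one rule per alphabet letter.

  step 0 ⇒ step 1: DBBC ⇒ A·BD·BD·A
    B ↦ BD
    C ↦ A
    D ↦ A
    A ↦ CB  (constrained at step 1)

A->CB, B->BD, C->A, D->A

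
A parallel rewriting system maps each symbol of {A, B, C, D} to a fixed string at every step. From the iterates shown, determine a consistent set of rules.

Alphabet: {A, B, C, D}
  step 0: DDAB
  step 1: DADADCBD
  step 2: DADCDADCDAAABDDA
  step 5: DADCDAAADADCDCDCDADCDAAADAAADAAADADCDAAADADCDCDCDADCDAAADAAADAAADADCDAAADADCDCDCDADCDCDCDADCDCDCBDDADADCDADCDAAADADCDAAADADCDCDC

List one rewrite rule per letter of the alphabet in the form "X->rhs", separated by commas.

A->DC, B->BD, C->AA, D->DA

  step 1 ⇒ step 2: DADADCBD ⇒ DA·DC·DA·DC·DA·AA·BD·DA
    A ↦ DC
    B ↦ BD
    C ↦ AA
    D ↦ DA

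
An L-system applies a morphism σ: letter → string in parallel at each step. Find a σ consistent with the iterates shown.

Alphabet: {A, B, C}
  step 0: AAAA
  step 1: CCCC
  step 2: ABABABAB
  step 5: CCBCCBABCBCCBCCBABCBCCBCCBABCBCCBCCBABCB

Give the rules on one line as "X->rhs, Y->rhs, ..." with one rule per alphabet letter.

A->C, B->CB, C->AB

  step 1 ⇒ step 2: CCCC ⇒ AB·AB·AB·AB
    C ↦ AB
  step 0 ⇒ step 1: AAAA ⇒ C·C·C·C
    A ↦ C
    B ↦ CB  (constrained at step 2)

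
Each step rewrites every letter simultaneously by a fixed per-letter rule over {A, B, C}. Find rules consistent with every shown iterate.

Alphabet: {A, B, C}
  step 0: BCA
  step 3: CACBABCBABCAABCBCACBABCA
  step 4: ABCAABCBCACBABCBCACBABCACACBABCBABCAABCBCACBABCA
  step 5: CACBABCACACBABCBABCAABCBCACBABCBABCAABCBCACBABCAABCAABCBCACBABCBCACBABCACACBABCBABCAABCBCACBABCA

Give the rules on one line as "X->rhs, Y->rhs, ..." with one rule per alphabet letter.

  step 4 ⇒ step 5: ABCAABCBCACBABCBCACBABCACACBABCBABCAABCBCACBABCA ⇒ CA·CB·AB·CA·CA·CB·AB·CB·AB·CA·AB·CB·CA·CB·AB·CB·AB·CA·AB·CB·CA·CB·AB·CA·AB·CA·AB·CB·CA·CB·AB·CB·CA·CB·AB·CA·CA·CB·AB·CB·AB·CA·AB·CB·CA·CB·AB·CA
    A ↦ CA
    B ↦ CB
    C ↦ AB

A->CA, B->CB, C->AB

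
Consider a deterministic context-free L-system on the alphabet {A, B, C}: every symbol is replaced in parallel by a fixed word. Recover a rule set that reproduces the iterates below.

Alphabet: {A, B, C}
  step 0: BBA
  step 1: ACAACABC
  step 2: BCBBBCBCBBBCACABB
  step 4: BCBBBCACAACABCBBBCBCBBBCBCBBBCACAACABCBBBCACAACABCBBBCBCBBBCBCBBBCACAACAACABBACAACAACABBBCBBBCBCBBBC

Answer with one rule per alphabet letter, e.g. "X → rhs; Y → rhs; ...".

A->BC, B->ACA, C->BB

  step 1 ⇒ step 2: ACAACABC ⇒ BC·BB·BC·BC·BB·BC·ACA·BB
    A ↦ BC
    B ↦ ACA
    C ↦ BB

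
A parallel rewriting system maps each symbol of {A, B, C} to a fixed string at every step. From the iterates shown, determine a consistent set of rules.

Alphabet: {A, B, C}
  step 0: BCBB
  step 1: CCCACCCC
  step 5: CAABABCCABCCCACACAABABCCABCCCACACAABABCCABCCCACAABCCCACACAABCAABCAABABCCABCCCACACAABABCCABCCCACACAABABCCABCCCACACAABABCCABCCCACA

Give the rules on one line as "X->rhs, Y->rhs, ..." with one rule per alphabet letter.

A->AB, B->CC, C->CA

  step 0 ⇒ step 1: BCBB ⇒ CC·CA·CC·CC
    B ↦ CC
    C ↦ CA
    A ↦ AB  (constrained at step 1)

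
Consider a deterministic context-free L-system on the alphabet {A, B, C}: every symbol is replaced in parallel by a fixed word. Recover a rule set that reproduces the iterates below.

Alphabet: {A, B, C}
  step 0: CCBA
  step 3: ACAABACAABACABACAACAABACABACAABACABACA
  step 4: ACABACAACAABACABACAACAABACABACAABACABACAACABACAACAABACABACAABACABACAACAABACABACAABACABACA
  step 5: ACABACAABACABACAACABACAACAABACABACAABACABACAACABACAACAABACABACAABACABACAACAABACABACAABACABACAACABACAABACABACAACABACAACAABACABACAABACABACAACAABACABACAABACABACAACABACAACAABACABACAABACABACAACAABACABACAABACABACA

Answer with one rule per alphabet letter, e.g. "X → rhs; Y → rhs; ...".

A->ACA, B->AB, C->B

  step 4 ⇒ step 5: ACABACAACAABACABACAACAABACABACAABACABACAACABACAACAABACABACAABACABACAACAABACABACAABACABACA ⇒ ACA·B·ACA·AB·ACA·B·ACA·ACA·B·ACA·ACA·AB·ACA·B·ACA·AB·ACA·B·ACA·ACA·B·ACA·ACA·AB·ACA·B·ACA·AB·ACA·B·ACA·ACA·AB·ACA·B·ACA·AB·ACA·B·ACA·ACA·B·ACA·AB·ACA·B·ACA·ACA·B·ACA·ACA·AB·ACA·B·ACA·AB·ACA·B·ACA·ACA·AB·ACA·B·ACA·AB·ACA·B·ACA·ACA·B·ACA·ACA·AB·ACA·B·ACA·AB·ACA·B·ACA·ACA·AB·ACA·B·ACA·AB·ACA·B·ACA
    A ↦ ACA
    B ↦ AB
    C ↦ B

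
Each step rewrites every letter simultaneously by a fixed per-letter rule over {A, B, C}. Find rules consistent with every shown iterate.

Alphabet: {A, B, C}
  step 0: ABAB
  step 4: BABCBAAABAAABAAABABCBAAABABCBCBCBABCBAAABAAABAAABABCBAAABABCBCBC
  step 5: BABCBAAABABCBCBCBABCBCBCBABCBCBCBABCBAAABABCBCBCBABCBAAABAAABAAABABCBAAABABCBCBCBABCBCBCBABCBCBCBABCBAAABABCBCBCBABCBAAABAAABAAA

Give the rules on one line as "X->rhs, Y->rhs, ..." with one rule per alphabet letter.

A->BC, B->BA, C->AA

  step 4 ⇒ step 5: BABCBAAABAAABAAABABCBAAABABCBCBCBABCBAAABAAABAAABABCBAAABABCBCBC ⇒ BA·BC·BA·AA·BA·BC·BC·BC·BA·BC·BC·BC·BA·BC·BC·BC·BA·BC·BA·AA·BA·BC·BC·BC·BA·BC·BA·AA·BA·AA·BA·AA·BA·BC·BA·AA·BA·BC·BC·BC·BA·BC·BC·BC·BA·BC·BC·BC·BA·BC·BA·AA·BA·BC·BC·BC·BA·BC·BA·AA·BA·AA·BA·AA
    A ↦ BC
    B ↦ BA
    C ↦ AA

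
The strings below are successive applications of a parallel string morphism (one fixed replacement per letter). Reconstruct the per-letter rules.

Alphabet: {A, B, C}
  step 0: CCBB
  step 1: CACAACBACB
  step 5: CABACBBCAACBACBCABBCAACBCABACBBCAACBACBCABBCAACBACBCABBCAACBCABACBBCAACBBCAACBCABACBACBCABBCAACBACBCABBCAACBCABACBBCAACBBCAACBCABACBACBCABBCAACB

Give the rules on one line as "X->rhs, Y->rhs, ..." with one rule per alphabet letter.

  step 0 ⇒ step 1: CCBB ⇒ CA·CA·ACB·ACB
    B ↦ ACB
    C ↦ CA
    A ↦ B  (constrained at step 1)

A->B, B->ACB, C->CA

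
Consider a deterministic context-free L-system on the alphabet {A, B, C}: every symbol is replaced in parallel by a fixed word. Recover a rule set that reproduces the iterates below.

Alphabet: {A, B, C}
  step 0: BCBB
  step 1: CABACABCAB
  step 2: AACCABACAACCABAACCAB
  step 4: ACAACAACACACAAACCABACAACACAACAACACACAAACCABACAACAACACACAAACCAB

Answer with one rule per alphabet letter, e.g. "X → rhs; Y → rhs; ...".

  step 1 ⇒ step 2: CABACABCAB ⇒ A·AC·CAB·AC·A·AC·CAB·A·AC·CAB
    A ↦ AC
    B ↦ CAB
    C ↦ A

A->AC, B->CAB, C->A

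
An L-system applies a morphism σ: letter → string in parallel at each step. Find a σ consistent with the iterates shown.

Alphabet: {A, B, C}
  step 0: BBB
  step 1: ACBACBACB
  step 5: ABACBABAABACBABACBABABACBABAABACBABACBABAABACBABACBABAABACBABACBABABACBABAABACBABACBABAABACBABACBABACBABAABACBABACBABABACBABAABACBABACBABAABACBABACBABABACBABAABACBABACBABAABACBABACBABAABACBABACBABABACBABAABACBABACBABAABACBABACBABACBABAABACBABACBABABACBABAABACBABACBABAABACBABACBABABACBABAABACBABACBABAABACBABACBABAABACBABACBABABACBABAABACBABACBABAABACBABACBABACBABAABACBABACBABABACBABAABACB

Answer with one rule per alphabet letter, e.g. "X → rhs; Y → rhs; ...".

  step 0 ⇒ step 1: BBB ⇒ ACB·ACB·ACB
    B ↦ ACB
    A ↦ AB  (constrained at step 1)
    C ↦ AAB  (constrained at step 1)

A->AB, B->ACB, C->AAB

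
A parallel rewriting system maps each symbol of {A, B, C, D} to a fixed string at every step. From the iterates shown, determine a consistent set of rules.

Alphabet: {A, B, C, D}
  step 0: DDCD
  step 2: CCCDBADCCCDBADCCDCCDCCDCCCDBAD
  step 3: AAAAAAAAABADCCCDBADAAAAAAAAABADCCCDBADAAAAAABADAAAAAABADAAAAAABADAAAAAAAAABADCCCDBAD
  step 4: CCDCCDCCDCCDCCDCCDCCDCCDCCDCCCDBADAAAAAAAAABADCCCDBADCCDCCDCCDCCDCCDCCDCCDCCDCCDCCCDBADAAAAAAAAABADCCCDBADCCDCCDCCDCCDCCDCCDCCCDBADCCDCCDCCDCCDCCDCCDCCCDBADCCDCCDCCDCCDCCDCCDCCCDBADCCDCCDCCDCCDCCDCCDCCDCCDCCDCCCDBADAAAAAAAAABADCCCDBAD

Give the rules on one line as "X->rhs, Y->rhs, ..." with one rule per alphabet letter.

A->CCD, B->C, C->AAA, D->BAD

  step 3 ⇒ step 4: AAAAAAAAABADCCCDBADAAAAAAAAABADCCCDBADAAAAAABADAAAAAABADAAAAAABADAAAAAAAAABADCCCDBAD ⇒ CCD·CCD·CCD·CCD·CCD·CCD·CCD·CCD·CCD·C·CCD·BAD·AAA·AAA·AAA·BAD·C·CCD·BAD·CCD·CCD·CCD·CCD·CCD·CCD·CCD·CCD·CCD·C·CCD·BAD·AAA·AAA·AAA·BAD·C·CCD·BAD·CCD·CCD·CCD·CCD·CCD·CCD·C·CCD·BAD·CCD·CCD·CCD·CCD·CCD·CCD·C·CCD·BAD·CCD·CCD·CCD·CCD·CCD·CCD·C·CCD·BAD·CCD·CCD·CCD·CCD·CCD·CCD·CCD·CCD·CCD·C·CCD·BAD·AAA·AAA·AAA·BAD·C·CCD·BAD
    A ↦ CCD
    B ↦ C
    C ↦ AAA
    D ↦ BAD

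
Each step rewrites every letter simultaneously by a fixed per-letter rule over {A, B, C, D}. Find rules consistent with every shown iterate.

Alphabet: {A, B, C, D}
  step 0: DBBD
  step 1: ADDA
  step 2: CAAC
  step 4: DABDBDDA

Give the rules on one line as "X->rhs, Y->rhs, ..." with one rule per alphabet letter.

  step 1 ⇒ step 2: ADDA ⇒ C·A·A·C
    A ↦ C
    D ↦ A
  step 0 ⇒ step 1: DBBD ⇒ A·D·D·A
    B ↦ D
    C ↦ BD  (constrained at step 2)

A->C, B->D, C->BD, D->A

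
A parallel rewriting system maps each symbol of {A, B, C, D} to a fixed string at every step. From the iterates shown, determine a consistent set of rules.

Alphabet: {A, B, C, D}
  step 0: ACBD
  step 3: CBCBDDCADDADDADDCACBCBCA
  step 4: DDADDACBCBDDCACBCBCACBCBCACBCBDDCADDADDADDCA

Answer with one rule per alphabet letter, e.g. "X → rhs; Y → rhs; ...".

  step 3 ⇒ step 4: CBCBDDCADDADDADDCACBCBCA ⇒ DD·A·DD·A·CB·CB·DD·CA·CB·CB·CA·CB·CB·CA·CB·CB·DD·CA·DD·A·DD·A·DD·CA
    A ↦ CA
    B ↦ A
    C ↦ DD
    D ↦ CB

A->CA, B->A, C->DD, D->CB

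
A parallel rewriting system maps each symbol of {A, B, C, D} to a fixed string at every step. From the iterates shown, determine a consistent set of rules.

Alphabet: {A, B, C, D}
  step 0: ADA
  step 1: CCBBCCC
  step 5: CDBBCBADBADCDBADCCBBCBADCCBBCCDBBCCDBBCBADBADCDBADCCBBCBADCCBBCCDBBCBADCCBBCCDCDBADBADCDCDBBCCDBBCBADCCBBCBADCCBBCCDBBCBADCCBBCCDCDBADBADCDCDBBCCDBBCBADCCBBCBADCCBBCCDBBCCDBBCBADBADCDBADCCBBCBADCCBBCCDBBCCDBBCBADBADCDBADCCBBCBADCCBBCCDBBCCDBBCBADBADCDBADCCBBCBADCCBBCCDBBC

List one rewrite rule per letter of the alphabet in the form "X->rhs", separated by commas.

A->CC, B->BAD, C->CD, D->BBC

  step 0 ⇒ step 1: ADA ⇒ CC·BBC·CC
    A ↦ CC
    D ↦ BBC
    B ↦ BAD  (constrained at step 1)
    C ↦ CD  (constrained at step 1)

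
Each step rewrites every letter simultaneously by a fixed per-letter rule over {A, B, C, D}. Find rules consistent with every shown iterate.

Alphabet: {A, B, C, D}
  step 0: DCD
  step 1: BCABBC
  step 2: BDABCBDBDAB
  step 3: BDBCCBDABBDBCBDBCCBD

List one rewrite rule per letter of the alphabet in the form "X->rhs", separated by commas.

A->C, B->BD, C->AB, D->BC

  step 2 ⇒ step 3: BDABCBDBDAB ⇒ BD·BC·C·BD·AB·BD·BC·BD·BC·C·BD
    A ↦ C
    B ↦ BD
    C ↦ AB
    D ↦ BC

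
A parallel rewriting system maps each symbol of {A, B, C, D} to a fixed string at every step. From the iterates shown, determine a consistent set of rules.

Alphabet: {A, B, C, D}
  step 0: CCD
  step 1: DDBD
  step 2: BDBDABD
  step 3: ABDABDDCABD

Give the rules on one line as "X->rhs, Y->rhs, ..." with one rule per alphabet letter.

A->DC, B->A, C->D, D->BD

  step 2 ⇒ step 3: BDBDABD ⇒ A·BD·A·BD·DC·A·BD
    A ↦ DC
    B ↦ A
    D ↦ BD
  step 0 ⇒ step 1: CCD ⇒ D·D·BD
    C ↦ D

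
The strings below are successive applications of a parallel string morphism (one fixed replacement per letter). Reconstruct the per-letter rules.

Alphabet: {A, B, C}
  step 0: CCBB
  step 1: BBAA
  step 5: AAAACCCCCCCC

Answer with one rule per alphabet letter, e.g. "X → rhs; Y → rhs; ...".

  step 0 ⇒ step 1: CCBB ⇒ B·B·A·A
    B ↦ A
    C ↦ B
    A ↦ CC  (constrained at step 1)

A->CC, B->A, C->B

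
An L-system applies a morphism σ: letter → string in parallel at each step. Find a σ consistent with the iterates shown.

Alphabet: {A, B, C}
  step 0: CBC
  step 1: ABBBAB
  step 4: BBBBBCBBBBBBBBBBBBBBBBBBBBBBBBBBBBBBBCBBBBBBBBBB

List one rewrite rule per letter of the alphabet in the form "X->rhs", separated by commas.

A->BC, B->BB, C->AB

  step 0 ⇒ step 1: CBC ⇒ AB·BB·AB
    B ↦ BB
    C ↦ AB
    A ↦ BC  (constrained at step 1)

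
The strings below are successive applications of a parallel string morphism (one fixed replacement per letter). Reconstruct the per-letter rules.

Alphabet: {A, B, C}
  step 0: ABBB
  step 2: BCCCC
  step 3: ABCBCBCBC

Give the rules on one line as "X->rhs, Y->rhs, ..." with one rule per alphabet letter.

  step 2 ⇒ step 3: BCCCC ⇒ A·BC·BC·BC·BC
    B ↦ A
    C ↦ BC
    A ↦ C  (constrained at step 0)

A->C, B->A, C->BC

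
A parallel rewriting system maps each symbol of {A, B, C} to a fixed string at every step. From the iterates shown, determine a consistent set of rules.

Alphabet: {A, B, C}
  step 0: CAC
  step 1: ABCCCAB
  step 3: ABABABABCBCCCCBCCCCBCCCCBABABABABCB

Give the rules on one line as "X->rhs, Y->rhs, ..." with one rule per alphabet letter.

  step 0 ⇒ step 1: CAC ⇒ AB·CCC·AB
    A ↦ CCC
    C ↦ AB
    B ↦ CB  (constrained at step 1)

A->CCC, B->CB, C->AB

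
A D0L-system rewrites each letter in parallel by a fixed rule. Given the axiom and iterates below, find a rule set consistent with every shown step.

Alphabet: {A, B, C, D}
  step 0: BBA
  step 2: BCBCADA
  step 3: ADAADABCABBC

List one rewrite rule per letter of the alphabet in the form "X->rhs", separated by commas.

A->BC, B->A, C->DA, D->AB

  step 2 ⇒ step 3: BCBCADA ⇒ A·DA·A·DA·BC·AB·BC
    A ↦ BC
    B ↦ A
    C ↦ DA
    D ↦ AB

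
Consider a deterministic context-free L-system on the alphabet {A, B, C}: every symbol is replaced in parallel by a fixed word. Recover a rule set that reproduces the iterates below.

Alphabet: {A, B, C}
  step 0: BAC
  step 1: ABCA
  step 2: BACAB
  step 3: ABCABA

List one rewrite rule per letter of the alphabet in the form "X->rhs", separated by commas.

A->B, B->A, C->CA

  step 2 ⇒ step 3: BACAB ⇒ A·B·CA·B·A
    A ↦ B
    B ↦ A
    C ↦ CA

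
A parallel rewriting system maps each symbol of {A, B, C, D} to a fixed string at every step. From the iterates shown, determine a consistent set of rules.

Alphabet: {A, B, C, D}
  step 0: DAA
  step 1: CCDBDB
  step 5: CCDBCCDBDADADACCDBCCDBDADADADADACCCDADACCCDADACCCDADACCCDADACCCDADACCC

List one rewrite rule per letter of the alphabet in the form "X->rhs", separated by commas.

  step 0 ⇒ step 1: DAA ⇒ CC·DB·DB
    A ↦ DB
    D ↦ CC
    B ↦ C  (constrained at step 1)
    C ↦ DA  (constrained at step 1)

A->DB, B->C, C->DA, D->CC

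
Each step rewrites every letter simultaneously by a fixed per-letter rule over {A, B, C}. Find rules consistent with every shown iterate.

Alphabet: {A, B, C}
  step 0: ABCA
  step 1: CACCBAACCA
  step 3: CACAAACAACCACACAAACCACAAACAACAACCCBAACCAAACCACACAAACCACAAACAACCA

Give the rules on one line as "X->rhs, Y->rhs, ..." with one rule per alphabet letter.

  step 0 ⇒ step 1: ABCA ⇒ CA·CCB·AAC·CA
    A ↦ CA
    B ↦ CCB
    C ↦ AAC

A->CA, B->CCB, C->AAC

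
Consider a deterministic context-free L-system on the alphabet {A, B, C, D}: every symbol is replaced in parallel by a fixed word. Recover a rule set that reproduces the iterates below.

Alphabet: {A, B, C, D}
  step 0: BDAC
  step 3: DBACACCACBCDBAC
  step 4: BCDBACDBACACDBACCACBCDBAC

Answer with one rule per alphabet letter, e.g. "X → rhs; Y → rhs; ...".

A->DB, B->C, C->AC, D->B

  step 3 ⇒ step 4: DBACACCACBCDBAC ⇒ B·C·DB·AC·DB·AC·AC·DB·AC·C·AC·B·C·DB·AC
    A ↦ DB
    B ↦ C
    C ↦ AC
    D ↦ B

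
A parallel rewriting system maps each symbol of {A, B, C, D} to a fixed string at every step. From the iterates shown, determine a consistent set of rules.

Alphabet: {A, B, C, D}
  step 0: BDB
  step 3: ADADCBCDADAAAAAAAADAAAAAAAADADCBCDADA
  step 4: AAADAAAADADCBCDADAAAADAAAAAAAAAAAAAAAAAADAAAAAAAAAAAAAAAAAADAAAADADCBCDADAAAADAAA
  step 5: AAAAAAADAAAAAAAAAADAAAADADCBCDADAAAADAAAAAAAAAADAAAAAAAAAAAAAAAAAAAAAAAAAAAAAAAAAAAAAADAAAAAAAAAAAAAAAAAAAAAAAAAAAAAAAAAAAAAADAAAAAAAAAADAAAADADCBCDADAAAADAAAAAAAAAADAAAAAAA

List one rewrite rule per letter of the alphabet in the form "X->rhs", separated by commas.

A->AA, B->CBC, C->D, D->ADA

  step 4 ⇒ step 5: AAADAAAADADCBCDADAAAADAAAAAAAAAAAAAAAAAADAAAAAAAAAAAAAAAAAADAAAADADCBCDADAAAADAAA ⇒ AA·AA·AA·ADA·AA·AA·AA·AA·ADA·AA·ADA·D·CBC·D·ADA·AA·ADA·AA·AA·AA·AA·ADA·AA·AA·AA·AA·AA·AA·AA·AA·AA·AA·AA·AA·AA·AA·AA·AA·AA·AA·ADA·AA·AA·AA·AA·AA·AA·AA·AA·AA·AA·AA·AA·AA·AA·AA·AA·AA·AA·ADA·AA·AA·AA·AA·ADA·AA·ADA·D·CBC·D·ADA·AA·ADA·AA·AA·AA·AA·ADA·AA·AA·AA
    A ↦ AA
    B ↦ CBC
    C ↦ D
    D ↦ ADA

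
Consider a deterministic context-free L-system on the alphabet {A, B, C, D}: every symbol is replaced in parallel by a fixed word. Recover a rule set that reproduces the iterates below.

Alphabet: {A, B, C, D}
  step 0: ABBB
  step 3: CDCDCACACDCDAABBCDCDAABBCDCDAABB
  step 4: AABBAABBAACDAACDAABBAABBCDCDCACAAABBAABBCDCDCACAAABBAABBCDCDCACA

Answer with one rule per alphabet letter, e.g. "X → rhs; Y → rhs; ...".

A->CD, B->CA, C->AA, D->BB

  step 3 ⇒ step 4: CDCDCACACDCDAABBCDCDAABBCDCDAABB ⇒ AA·BB·AA·BB·AA·CD·AA·CD·AA·BB·AA·BB·CD·CD·CA·CA·AA·BB·AA·BB·CD·CD·CA·CA·AA·BB·AA·BB·CD·CD·CA·CA
    A ↦ CD
    B ↦ CA
    C ↦ AA
    D ↦ BB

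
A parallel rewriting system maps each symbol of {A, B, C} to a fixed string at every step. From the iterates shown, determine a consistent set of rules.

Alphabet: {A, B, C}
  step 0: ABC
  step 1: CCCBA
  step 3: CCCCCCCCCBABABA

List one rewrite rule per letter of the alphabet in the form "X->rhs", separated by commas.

  step 0 ⇒ step 1: ABC ⇒ C·CC·BA
    A ↦ C
    B ↦ CC
    C ↦ BA

A->C, B->CC, C->BA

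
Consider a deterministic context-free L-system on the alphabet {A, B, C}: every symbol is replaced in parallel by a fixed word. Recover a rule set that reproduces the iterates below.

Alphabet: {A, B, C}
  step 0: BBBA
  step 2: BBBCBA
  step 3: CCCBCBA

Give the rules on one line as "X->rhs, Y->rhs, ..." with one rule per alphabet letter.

A->BA, B->C, C->B

  step 2 ⇒ step 3: BBBCBA ⇒ C·C·C·B·C·BA
    A ↦ BA
    B ↦ C
    C ↦ B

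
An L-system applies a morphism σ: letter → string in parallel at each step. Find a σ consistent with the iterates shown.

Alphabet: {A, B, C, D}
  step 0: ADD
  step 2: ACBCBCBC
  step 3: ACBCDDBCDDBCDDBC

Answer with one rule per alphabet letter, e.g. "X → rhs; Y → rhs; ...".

A->AC, B->DD, C->BC, D->C

  step 2 ⇒ step 3: ACBCBCBC ⇒ AC·BC·DD·BC·DD·BC·DD·BC
    A ↦ AC
    B ↦ DD
    C ↦ BC
    D ↦ C  (constrained at step 0)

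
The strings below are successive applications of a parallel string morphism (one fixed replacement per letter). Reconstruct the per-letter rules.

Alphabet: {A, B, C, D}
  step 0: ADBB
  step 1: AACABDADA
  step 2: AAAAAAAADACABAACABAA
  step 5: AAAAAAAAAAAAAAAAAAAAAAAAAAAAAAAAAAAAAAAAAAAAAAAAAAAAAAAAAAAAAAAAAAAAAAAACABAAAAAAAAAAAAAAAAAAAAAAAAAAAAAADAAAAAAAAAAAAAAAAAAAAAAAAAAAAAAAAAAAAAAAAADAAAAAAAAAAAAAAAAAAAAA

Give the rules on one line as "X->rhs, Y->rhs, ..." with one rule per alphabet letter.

  step 1 ⇒ step 2: AACABDADA ⇒ AA·AA·AA·AA·DA·CAB·AA·CAB·AA
    A ↦ AA
    B ↦ DA
    C ↦ AA
    D ↦ CAB

A->AA, B->DA, C->AA, D->CAB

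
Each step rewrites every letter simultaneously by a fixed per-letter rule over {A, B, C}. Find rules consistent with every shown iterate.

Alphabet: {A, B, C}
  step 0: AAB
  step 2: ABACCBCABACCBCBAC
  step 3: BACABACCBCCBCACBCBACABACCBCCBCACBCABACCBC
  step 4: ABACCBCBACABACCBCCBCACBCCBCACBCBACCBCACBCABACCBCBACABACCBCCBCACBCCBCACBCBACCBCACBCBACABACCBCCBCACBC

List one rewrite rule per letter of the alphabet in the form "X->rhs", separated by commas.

  step 3 ⇒ step 4: BACABACCBCCBCACBCBACABACCBCCBCACBCABACCBC ⇒ A·BAC·CBC·BAC·A·BAC·CBC·CBC·A·CBC·CBC·A·CBC·BAC·CBC·A·CBC·A·BAC·CBC·BAC·A·BAC·CBC·CBC·A·CBC·CBC·A·CBC·BAC·CBC·A·CBC·BAC·A·BAC·CBC·CBC·A·CBC
    A ↦ BAC
    B ↦ A
    C ↦ CBC

A->BAC, B->A, C->CBC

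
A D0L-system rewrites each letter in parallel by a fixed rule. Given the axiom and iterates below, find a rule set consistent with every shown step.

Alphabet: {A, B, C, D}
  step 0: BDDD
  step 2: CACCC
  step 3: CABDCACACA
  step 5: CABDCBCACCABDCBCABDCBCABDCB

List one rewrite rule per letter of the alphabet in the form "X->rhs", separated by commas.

  step 2 ⇒ step 3: CACCC ⇒ CA·BD·CA·CA·CA
    A ↦ BD
    C ↦ CA
    B ↦ C  (constrained at step 0)
    D ↦ B  (constrained at step 0)

A->BD, B->C, C->CA, D->B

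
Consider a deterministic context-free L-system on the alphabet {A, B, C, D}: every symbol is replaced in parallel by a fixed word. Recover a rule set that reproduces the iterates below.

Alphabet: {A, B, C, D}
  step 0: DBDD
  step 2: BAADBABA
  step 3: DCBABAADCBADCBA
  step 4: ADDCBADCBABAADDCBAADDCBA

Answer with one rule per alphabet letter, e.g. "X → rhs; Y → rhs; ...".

  step 3 ⇒ step 4: DCBABAADCBADCBA ⇒ A·D·DC·BA·DC·BA·BA·A·D·DC·BA·A·D·DC·BA
    A ↦ BA
    B ↦ DC
    C ↦ D
    D ↦ A

A->BA, B->DC, C->D, D->A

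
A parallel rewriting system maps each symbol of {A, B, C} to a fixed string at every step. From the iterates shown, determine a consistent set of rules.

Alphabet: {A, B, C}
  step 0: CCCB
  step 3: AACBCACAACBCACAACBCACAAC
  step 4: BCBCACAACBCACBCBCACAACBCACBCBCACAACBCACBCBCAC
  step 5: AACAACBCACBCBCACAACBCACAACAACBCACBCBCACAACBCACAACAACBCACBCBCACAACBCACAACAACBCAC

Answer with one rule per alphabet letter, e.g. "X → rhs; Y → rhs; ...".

  step 4 ⇒ step 5: BCBCACAACBCACBCBCACAACBCACBCBCACAACBCACBCBCAC ⇒ A·AC·A·AC·BC·AC·BC·BC·AC·A·AC·BC·AC·A·AC·A·AC·BC·AC·BC·BC·AC·A·AC·BC·AC·A·AC·A·AC·BC·AC·BC·BC·AC·A·AC·BC·AC·A·AC·A·AC·BC·AC
    A ↦ BC
    B ↦ A
    C ↦ AC

A->BC, B->A, C->AC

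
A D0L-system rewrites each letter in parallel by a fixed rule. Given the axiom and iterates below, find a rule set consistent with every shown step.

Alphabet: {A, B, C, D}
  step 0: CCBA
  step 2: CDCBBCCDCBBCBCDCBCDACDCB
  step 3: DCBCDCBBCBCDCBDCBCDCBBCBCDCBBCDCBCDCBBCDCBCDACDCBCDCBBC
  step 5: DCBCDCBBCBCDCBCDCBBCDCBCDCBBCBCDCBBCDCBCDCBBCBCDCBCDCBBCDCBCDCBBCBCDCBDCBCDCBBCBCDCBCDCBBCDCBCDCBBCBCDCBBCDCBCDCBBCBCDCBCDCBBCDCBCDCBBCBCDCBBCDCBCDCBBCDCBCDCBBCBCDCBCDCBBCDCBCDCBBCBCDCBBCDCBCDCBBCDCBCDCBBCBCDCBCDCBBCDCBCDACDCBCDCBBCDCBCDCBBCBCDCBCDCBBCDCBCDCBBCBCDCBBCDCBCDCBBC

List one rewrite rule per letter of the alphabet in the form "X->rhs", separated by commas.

  step 2 ⇒ step 3: CDCBBCCDCBBCBCDCBCDACDCB ⇒ DCB·C·DCB·BC·BC·DCB·DCB·C·DCB·BC·BC·DCB·BC·DCB·C·DCB·BC·DCB·C·DAC·DCB·C·DCB·BC
    A ↦ DAC
    B ↦ BC
    C ↦ DCB
    D ↦ C

A->DAC, B->BC, C->DCB, D->C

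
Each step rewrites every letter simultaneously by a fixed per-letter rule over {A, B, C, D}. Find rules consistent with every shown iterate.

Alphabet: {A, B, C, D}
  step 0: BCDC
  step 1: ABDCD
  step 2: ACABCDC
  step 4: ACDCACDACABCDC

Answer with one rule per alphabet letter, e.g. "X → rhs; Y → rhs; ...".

  step 1 ⇒ step 2: ABDCD ⇒ AC·AB·C·D·C
    A ↦ AC
    B ↦ AB
    C ↦ D
    D ↦ C

A->AC, B->AB, C->D, D->C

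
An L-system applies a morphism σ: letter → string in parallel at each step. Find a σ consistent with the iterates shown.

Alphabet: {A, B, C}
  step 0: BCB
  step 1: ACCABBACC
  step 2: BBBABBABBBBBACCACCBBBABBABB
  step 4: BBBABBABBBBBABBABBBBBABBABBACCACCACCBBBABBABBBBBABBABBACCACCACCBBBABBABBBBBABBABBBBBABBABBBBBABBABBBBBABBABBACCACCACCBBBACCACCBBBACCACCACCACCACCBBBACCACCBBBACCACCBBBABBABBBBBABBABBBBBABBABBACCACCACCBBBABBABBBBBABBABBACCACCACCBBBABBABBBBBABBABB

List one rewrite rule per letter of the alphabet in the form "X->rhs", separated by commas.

A->BBB, B->ACC, C->ABB

  step 1 ⇒ step 2: ACCABBACC ⇒ BBB·ABB·ABB·BBB·ACC·ACC·BBB·ABB·ABB
    A ↦ BBB
    B ↦ ACC
    C ↦ ABB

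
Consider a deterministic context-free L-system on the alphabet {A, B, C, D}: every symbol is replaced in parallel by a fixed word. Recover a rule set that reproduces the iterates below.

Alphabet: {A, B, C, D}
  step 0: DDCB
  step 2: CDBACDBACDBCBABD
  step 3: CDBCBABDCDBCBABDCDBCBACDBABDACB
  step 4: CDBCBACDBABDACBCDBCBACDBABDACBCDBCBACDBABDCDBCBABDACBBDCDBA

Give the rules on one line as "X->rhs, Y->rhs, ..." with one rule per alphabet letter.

A->BD, B->A, C->CDB, D->CB

  step 3 ⇒ step 4: CDBCBABDCDBCBABDCDBCBACDBABDACB ⇒ CDB·CB·A·CDB·A·BD·A·CB·CDB·CB·A·CDB·A·BD·A·CB·CDB·CB·A·CDB·A·BD·CDB·CB·A·BD·A·CB·BD·CDB·A
    A ↦ BD
    B ↦ A
    C ↦ CDB
    D ↦ CB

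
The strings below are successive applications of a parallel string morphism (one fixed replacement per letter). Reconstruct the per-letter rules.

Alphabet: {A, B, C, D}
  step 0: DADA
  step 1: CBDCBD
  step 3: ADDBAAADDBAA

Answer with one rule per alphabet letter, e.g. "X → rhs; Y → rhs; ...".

  step 0 ⇒ step 1: DADA ⇒ CB·D·CB·D
    A ↦ D
    D ↦ CB
    B ↦ A  (constrained at step 1)
    C ↦ BA  (constrained at step 1)

A->D, B->A, C->BA, D->CB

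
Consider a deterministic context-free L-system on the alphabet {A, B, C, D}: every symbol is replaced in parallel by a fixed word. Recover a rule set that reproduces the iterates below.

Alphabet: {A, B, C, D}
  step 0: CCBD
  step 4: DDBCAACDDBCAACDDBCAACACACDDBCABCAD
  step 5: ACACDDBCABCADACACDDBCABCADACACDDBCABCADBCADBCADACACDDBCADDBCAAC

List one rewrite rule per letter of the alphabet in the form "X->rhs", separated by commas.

A->BCA, B->D, C->D, D->AC

  step 4 ⇒ step 5: DDBCAACDDBCAACDDBCAACACACDDBCABCAD ⇒ AC·AC·D·D·BCA·BCA·D·AC·AC·D·D·BCA·BCA·D·AC·AC·D·D·BCA·BCA·D·BCA·D·BCA·D·AC·AC·D·D·BCA·D·D·BCA·AC
    A ↦ BCA
    B ↦ D
    C ↦ D
    D ↦ AC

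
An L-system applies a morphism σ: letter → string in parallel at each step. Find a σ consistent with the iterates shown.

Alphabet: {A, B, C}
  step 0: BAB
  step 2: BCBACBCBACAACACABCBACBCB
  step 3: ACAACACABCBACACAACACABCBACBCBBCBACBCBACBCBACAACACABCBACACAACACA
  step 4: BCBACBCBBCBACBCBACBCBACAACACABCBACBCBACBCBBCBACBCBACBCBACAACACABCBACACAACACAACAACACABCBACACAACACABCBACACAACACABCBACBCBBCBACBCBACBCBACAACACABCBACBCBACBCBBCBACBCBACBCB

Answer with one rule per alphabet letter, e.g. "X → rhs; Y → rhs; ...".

A->BCB, B->ACA, C->AC

  step 3 ⇒ step 4: ACAACACABCBACACAACACABCBACBCBBCBACBCBACBCBACAACACABCBACACAACACA ⇒ BCB·AC·BCB·BCB·AC·BCB·AC·BCB·ACA·AC·ACA·BCB·AC·BCB·AC·BCB·BCB·AC·BCB·AC·BCB·ACA·AC·ACA·BCB·AC·ACA·AC·ACA·ACA·AC·ACA·BCB·AC·ACA·AC·ACA·BCB·AC·ACA·AC·ACA·BCB·AC·BCB·BCB·AC·BCB·AC·BCB·ACA·AC·ACA·BCB·AC·BCB·AC·BCB·BCB·AC·BCB·AC·BCB
    A ↦ BCB
    B ↦ ACA
    C ↦ AC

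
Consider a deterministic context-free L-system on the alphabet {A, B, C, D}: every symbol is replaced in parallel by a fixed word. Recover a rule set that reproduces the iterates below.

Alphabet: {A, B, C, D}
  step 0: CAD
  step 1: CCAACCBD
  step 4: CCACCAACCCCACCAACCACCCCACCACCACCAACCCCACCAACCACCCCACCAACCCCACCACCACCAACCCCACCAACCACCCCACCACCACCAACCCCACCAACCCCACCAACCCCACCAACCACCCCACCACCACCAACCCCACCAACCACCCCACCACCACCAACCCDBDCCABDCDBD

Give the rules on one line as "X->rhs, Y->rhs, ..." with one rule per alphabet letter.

A->ACC, B->CD, C->CCA, D->BD

  step 0 ⇒ step 1: CAD ⇒ CCA·ACC·BD
    A ↦ ACC
    C ↦ CCA
    D ↦ BD
    B ↦ CD  (constrained at step 1)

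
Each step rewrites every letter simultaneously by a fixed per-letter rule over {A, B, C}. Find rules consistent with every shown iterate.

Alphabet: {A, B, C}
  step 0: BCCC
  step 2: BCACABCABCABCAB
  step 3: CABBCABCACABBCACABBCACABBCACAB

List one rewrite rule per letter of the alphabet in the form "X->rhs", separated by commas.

A->CA, B->CAB, C->B

  step 2 ⇒ step 3: BCACABCABCABCAB ⇒ CAB·B·CA·B·CA·CAB·B·CA·CAB·B·CA·CAB·B·CA·CAB
    A ↦ CA
    B ↦ CAB
    C ↦ B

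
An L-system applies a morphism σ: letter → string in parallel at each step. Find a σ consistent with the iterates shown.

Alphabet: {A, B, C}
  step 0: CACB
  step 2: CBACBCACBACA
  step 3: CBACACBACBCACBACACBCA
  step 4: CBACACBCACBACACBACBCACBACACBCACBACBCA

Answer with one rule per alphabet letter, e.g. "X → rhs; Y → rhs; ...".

A->CA, B->A, C->CB

  step 3 ⇒ step 4: CBACACBACBCACBACACBCA ⇒ CB·A·CA·CB·CA·CB·A·CA·CB·A·CB·CA·CB·A·CA·CB·CA·CB·A·CB·CA
    A ↦ CA
    B ↦ A
    C ↦ CB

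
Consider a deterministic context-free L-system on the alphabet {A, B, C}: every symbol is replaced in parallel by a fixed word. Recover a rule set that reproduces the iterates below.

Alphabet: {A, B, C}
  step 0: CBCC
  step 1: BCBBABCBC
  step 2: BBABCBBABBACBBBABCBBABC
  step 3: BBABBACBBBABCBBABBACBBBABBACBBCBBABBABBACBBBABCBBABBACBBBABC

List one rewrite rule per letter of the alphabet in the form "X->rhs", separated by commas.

  step 2 ⇒ step 3: BBABCBBABBACBBBABCBBABC ⇒ BBA·BBA·CB·BBA·BC·BBA·BBA·CB·BBA·BBA·CB·BC·BBA·BBA·BBA·CB·BBA·BC·BBA·BBA·CB·BBA·BC
    A ↦ CB
    B ↦ BBA
    C ↦ BC

A->CB, B->BBA, C->BC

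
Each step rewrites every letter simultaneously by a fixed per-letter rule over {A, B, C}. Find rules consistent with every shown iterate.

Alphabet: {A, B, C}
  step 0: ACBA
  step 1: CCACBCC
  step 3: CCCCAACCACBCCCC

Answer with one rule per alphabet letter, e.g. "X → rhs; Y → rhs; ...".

A->CC, B->CB, C->A

  step 0 ⇒ step 1: ACBA ⇒ CC·A·CB·CC
    A ↦ CC
    B ↦ CB
    C ↦ A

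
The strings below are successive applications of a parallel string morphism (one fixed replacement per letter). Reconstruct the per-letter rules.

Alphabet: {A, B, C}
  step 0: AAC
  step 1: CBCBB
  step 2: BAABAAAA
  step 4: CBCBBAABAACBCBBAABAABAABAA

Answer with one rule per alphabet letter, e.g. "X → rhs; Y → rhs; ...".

A->CB, B->AA, C->B

  step 1 ⇒ step 2: CBCBB ⇒ B·AA·B·AA·AA
    B ↦ AA
    C ↦ B
  step 0 ⇒ step 1: AAC ⇒ CB·CB·B
    A ↦ CB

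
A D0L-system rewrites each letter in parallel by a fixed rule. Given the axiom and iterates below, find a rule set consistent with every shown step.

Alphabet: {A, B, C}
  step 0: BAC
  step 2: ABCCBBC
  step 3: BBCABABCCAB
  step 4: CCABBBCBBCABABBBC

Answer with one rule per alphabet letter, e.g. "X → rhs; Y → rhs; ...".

  step 3 ⇒ step 4: BBCABABCCAB ⇒ C·C·AB·BB·C·BB·C·AB·AB·BB·C
    A ↦ BB
    B ↦ C
    C ↦ AB

A->BB, B->C, C->AB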